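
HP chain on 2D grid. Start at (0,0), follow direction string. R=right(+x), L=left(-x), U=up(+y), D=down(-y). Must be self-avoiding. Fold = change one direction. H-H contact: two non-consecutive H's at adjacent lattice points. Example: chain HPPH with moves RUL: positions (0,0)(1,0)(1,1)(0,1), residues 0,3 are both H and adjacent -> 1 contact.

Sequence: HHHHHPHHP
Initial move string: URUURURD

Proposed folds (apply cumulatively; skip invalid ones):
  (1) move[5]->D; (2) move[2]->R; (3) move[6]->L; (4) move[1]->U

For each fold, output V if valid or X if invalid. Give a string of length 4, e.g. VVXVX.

Initial: URUURURD -> [(0, 0), (0, 1), (1, 1), (1, 2), (1, 3), (2, 3), (2, 4), (3, 4), (3, 3)]
Fold 1: move[5]->D => URUURDRD VALID
Fold 2: move[2]->R => URRURDRD VALID
Fold 3: move[6]->L => URRURDLD INVALID (collision), skipped
Fold 4: move[1]->U => UURURDRD VALID

Answer: VVXV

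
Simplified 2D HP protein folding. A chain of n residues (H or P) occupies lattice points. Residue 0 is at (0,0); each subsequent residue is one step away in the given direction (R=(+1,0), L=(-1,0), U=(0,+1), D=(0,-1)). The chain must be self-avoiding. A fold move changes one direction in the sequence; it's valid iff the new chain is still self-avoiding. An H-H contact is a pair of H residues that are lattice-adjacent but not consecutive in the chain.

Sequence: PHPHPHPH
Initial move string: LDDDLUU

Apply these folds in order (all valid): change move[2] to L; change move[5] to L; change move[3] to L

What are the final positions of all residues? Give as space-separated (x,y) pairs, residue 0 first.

Answer: (0,0) (-1,0) (-1,-1) (-2,-1) (-3,-1) (-4,-1) (-5,-1) (-5,0)

Derivation:
Initial moves: LDDDLUU
Fold: move[2]->L => LDLDLUU (positions: [(0, 0), (-1, 0), (-1, -1), (-2, -1), (-2, -2), (-3, -2), (-3, -1), (-3, 0)])
Fold: move[5]->L => LDLDLLU (positions: [(0, 0), (-1, 0), (-1, -1), (-2, -1), (-2, -2), (-3, -2), (-4, -2), (-4, -1)])
Fold: move[3]->L => LDLLLLU (positions: [(0, 0), (-1, 0), (-1, -1), (-2, -1), (-3, -1), (-4, -1), (-5, -1), (-5, 0)])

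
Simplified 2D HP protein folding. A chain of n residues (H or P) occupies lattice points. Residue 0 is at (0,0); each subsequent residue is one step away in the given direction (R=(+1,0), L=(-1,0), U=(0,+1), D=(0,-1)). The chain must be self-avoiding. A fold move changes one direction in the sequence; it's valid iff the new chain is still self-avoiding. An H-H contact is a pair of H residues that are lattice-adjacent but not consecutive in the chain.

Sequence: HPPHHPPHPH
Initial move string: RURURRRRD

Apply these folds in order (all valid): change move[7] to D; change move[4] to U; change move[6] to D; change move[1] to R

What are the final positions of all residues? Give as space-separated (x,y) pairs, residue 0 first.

Answer: (0,0) (1,0) (2,0) (3,0) (3,1) (3,2) (4,2) (4,1) (4,0) (4,-1)

Derivation:
Initial moves: RURURRRRD
Fold: move[7]->D => RURURRRDD (positions: [(0, 0), (1, 0), (1, 1), (2, 1), (2, 2), (3, 2), (4, 2), (5, 2), (5, 1), (5, 0)])
Fold: move[4]->U => RURUURRDD (positions: [(0, 0), (1, 0), (1, 1), (2, 1), (2, 2), (2, 3), (3, 3), (4, 3), (4, 2), (4, 1)])
Fold: move[6]->D => RURUURDDD (positions: [(0, 0), (1, 0), (1, 1), (2, 1), (2, 2), (2, 3), (3, 3), (3, 2), (3, 1), (3, 0)])
Fold: move[1]->R => RRRUURDDD (positions: [(0, 0), (1, 0), (2, 0), (3, 0), (3, 1), (3, 2), (4, 2), (4, 1), (4, 0), (4, -1)])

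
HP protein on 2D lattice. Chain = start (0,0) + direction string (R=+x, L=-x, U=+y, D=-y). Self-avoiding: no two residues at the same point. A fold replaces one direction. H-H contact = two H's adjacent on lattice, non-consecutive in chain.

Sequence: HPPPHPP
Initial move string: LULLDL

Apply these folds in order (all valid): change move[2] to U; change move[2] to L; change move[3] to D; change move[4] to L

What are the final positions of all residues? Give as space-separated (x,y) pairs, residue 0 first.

Initial moves: LULLDL
Fold: move[2]->U => LUULDL (positions: [(0, 0), (-1, 0), (-1, 1), (-1, 2), (-2, 2), (-2, 1), (-3, 1)])
Fold: move[2]->L => LULLDL (positions: [(0, 0), (-1, 0), (-1, 1), (-2, 1), (-3, 1), (-3, 0), (-4, 0)])
Fold: move[3]->D => LULDDL (positions: [(0, 0), (-1, 0), (-1, 1), (-2, 1), (-2, 0), (-2, -1), (-3, -1)])
Fold: move[4]->L => LULDLL (positions: [(0, 0), (-1, 0), (-1, 1), (-2, 1), (-2, 0), (-3, 0), (-4, 0)])

Answer: (0,0) (-1,0) (-1,1) (-2,1) (-2,0) (-3,0) (-4,0)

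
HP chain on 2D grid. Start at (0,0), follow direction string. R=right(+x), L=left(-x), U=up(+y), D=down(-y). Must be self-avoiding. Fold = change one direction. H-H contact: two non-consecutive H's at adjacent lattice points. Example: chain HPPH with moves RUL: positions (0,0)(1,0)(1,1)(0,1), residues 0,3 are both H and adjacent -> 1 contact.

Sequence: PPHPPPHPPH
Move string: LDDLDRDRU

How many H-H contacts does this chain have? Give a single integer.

Positions: [(0, 0), (-1, 0), (-1, -1), (-1, -2), (-2, -2), (-2, -3), (-1, -3), (-1, -4), (0, -4), (0, -3)]
H-H contact: residue 6 @(-1,-3) - residue 9 @(0, -3)

Answer: 1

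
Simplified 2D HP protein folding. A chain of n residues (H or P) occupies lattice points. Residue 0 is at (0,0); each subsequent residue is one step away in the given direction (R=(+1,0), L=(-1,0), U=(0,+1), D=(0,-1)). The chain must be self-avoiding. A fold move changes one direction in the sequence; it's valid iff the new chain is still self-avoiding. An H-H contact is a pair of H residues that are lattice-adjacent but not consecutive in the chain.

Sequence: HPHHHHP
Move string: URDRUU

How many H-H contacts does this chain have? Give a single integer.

Positions: [(0, 0), (0, 1), (1, 1), (1, 0), (2, 0), (2, 1), (2, 2)]
H-H contact: residue 0 @(0,0) - residue 3 @(1, 0)
H-H contact: residue 2 @(1,1) - residue 5 @(2, 1)

Answer: 2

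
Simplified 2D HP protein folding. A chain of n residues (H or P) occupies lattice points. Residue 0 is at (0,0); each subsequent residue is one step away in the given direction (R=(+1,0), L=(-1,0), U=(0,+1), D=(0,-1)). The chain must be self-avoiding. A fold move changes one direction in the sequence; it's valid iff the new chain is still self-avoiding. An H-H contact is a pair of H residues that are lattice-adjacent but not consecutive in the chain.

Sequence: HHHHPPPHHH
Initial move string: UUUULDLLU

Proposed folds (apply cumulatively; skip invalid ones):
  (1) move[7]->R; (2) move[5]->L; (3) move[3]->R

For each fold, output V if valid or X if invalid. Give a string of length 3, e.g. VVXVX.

Answer: XVX

Derivation:
Initial: UUUULDLLU -> [(0, 0), (0, 1), (0, 2), (0, 3), (0, 4), (-1, 4), (-1, 3), (-2, 3), (-3, 3), (-3, 4)]
Fold 1: move[7]->R => UUUULDLRU INVALID (collision), skipped
Fold 2: move[5]->L => UUUULLLLU VALID
Fold 3: move[3]->R => UUURLLLLU INVALID (collision), skipped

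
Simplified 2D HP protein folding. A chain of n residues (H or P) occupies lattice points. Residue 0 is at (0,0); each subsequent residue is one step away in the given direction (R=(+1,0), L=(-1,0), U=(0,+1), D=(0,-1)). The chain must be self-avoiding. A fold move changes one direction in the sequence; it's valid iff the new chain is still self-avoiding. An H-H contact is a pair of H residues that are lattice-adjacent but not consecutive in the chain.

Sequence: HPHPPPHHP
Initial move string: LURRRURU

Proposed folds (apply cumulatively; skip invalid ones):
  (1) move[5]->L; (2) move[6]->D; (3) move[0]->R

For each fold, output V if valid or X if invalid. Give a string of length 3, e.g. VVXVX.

Initial: LURRRURU -> [(0, 0), (-1, 0), (-1, 1), (0, 1), (1, 1), (2, 1), (2, 2), (3, 2), (3, 3)]
Fold 1: move[5]->L => LURRRLRU INVALID (collision), skipped
Fold 2: move[6]->D => LURRRUDU INVALID (collision), skipped
Fold 3: move[0]->R => RURRRURU VALID

Answer: XXV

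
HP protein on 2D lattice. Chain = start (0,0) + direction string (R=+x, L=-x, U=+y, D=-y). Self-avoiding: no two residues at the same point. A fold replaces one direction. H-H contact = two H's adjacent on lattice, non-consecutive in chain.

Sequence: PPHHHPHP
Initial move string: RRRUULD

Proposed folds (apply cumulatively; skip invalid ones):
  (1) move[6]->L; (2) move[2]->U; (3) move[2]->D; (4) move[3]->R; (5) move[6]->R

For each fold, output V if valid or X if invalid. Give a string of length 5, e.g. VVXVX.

Answer: VVXVX

Derivation:
Initial: RRRUULD -> [(0, 0), (1, 0), (2, 0), (3, 0), (3, 1), (3, 2), (2, 2), (2, 1)]
Fold 1: move[6]->L => RRRUULL VALID
Fold 2: move[2]->U => RRUUULL VALID
Fold 3: move[2]->D => RRDUULL INVALID (collision), skipped
Fold 4: move[3]->R => RRURULL VALID
Fold 5: move[6]->R => RRURULR INVALID (collision), skipped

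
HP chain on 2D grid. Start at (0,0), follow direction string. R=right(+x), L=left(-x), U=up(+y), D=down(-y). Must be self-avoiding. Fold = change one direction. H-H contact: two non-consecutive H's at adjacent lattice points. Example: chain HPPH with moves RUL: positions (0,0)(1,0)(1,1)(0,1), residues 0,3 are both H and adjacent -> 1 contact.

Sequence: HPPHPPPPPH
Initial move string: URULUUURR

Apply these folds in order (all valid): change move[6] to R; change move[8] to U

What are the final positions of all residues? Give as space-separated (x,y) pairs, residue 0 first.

Answer: (0,0) (0,1) (1,1) (1,2) (0,2) (0,3) (0,4) (1,4) (2,4) (2,5)

Derivation:
Initial moves: URULUUURR
Fold: move[6]->R => URULUURRR (positions: [(0, 0), (0, 1), (1, 1), (1, 2), (0, 2), (0, 3), (0, 4), (1, 4), (2, 4), (3, 4)])
Fold: move[8]->U => URULUURRU (positions: [(0, 0), (0, 1), (1, 1), (1, 2), (0, 2), (0, 3), (0, 4), (1, 4), (2, 4), (2, 5)])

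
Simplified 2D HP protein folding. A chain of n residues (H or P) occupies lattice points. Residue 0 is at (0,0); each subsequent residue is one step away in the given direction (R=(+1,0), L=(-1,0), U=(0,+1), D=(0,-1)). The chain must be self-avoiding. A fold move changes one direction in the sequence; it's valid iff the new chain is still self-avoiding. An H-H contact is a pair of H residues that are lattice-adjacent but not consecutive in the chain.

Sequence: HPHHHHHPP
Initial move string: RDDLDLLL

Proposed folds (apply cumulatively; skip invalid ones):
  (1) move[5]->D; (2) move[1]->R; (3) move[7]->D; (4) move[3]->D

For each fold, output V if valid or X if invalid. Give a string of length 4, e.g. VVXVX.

Initial: RDDLDLLL -> [(0, 0), (1, 0), (1, -1), (1, -2), (0, -2), (0, -3), (-1, -3), (-2, -3), (-3, -3)]
Fold 1: move[5]->D => RDDLDDLL VALID
Fold 2: move[1]->R => RRDLDDLL VALID
Fold 3: move[7]->D => RRDLDDLD VALID
Fold 4: move[3]->D => RRDDDDLD VALID

Answer: VVVV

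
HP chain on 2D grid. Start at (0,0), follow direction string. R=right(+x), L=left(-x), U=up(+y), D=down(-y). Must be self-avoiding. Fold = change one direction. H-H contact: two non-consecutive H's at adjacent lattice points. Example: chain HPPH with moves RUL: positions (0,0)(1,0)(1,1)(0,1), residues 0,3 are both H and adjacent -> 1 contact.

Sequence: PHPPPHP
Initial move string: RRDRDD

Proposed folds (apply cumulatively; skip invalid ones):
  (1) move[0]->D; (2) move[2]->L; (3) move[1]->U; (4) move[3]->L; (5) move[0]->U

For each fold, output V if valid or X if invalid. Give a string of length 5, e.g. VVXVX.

Initial: RRDRDD -> [(0, 0), (1, 0), (2, 0), (2, -1), (3, -1), (3, -2), (3, -3)]
Fold 1: move[0]->D => DRDRDD VALID
Fold 2: move[2]->L => DRLRDD INVALID (collision), skipped
Fold 3: move[1]->U => DUDRDD INVALID (collision), skipped
Fold 4: move[3]->L => DRDLDD VALID
Fold 5: move[0]->U => URDLDD INVALID (collision), skipped

Answer: VXXVX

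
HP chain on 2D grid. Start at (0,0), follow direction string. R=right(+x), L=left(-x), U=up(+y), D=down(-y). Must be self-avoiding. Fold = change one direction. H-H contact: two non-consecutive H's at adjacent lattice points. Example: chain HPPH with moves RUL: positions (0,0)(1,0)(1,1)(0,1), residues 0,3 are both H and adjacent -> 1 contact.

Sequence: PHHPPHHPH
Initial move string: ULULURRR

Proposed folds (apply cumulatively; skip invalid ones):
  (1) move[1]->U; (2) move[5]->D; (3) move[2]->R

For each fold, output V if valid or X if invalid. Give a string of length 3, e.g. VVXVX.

Initial: ULULURRR -> [(0, 0), (0, 1), (-1, 1), (-1, 2), (-2, 2), (-2, 3), (-1, 3), (0, 3), (1, 3)]
Fold 1: move[1]->U => UUULURRR VALID
Fold 2: move[5]->D => UUULUDRR INVALID (collision), skipped
Fold 3: move[2]->R => UURLURRR INVALID (collision), skipped

Answer: VXX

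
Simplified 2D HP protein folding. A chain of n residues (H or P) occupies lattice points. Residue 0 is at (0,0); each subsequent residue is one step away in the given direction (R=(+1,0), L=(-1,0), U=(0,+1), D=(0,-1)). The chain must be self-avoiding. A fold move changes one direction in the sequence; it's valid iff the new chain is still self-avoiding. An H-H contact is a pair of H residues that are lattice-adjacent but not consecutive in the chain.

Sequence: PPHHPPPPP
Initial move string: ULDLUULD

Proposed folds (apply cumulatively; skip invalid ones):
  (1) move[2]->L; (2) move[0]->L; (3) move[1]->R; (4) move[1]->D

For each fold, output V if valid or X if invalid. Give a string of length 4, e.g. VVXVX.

Answer: VVXV

Derivation:
Initial: ULDLUULD -> [(0, 0), (0, 1), (-1, 1), (-1, 0), (-2, 0), (-2, 1), (-2, 2), (-3, 2), (-3, 1)]
Fold 1: move[2]->L => ULLLUULD VALID
Fold 2: move[0]->L => LLLLUULD VALID
Fold 3: move[1]->R => LRLLUULD INVALID (collision), skipped
Fold 4: move[1]->D => LDLLUULD VALID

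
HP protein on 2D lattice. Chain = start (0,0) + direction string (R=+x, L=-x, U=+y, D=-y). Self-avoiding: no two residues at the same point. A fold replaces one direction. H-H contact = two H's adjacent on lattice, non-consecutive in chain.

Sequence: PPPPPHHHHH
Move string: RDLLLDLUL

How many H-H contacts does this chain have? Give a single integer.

Answer: 1

Derivation:
Positions: [(0, 0), (1, 0), (1, -1), (0, -1), (-1, -1), (-2, -1), (-2, -2), (-3, -2), (-3, -1), (-4, -1)]
H-H contact: residue 5 @(-2,-1) - residue 8 @(-3, -1)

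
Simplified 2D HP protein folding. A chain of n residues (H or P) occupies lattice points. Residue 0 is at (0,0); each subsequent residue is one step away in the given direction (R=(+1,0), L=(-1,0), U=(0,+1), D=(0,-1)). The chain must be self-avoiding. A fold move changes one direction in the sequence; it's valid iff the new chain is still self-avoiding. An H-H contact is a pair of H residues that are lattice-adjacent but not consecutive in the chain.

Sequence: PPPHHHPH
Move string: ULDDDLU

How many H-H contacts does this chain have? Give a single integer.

Positions: [(0, 0), (0, 1), (-1, 1), (-1, 0), (-1, -1), (-1, -2), (-2, -2), (-2, -1)]
H-H contact: residue 4 @(-1,-1) - residue 7 @(-2, -1)

Answer: 1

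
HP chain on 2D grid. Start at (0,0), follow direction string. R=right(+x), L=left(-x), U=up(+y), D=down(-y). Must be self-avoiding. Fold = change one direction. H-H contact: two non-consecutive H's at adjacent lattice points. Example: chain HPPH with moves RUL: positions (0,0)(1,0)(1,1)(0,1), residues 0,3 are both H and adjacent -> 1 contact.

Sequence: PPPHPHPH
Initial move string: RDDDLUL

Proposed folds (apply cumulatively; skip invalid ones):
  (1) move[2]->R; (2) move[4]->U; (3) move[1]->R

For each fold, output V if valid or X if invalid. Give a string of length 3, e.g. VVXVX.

Answer: XXV

Derivation:
Initial: RDDDLUL -> [(0, 0), (1, 0), (1, -1), (1, -2), (1, -3), (0, -3), (0, -2), (-1, -2)]
Fold 1: move[2]->R => RDRDLUL INVALID (collision), skipped
Fold 2: move[4]->U => RDDDUUL INVALID (collision), skipped
Fold 3: move[1]->R => RRDDLUL VALID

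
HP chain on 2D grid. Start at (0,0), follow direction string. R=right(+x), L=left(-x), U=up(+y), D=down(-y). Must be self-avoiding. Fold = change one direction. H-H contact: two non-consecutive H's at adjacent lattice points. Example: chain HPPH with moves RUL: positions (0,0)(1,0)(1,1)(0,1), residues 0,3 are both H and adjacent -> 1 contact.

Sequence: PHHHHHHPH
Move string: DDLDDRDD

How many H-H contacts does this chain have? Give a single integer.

Positions: [(0, 0), (0, -1), (0, -2), (-1, -2), (-1, -3), (-1, -4), (0, -4), (0, -5), (0, -6)]
No H-H contacts found.

Answer: 0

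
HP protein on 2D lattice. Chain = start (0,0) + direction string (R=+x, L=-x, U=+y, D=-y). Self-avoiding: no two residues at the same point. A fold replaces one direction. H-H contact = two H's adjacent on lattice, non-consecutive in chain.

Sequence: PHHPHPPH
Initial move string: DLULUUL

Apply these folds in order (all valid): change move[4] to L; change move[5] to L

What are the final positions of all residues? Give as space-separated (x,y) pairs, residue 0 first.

Answer: (0,0) (0,-1) (-1,-1) (-1,0) (-2,0) (-3,0) (-4,0) (-5,0)

Derivation:
Initial moves: DLULUUL
Fold: move[4]->L => DLULLUL (positions: [(0, 0), (0, -1), (-1, -1), (-1, 0), (-2, 0), (-3, 0), (-3, 1), (-4, 1)])
Fold: move[5]->L => DLULLLL (positions: [(0, 0), (0, -1), (-1, -1), (-1, 0), (-2, 0), (-3, 0), (-4, 0), (-5, 0)])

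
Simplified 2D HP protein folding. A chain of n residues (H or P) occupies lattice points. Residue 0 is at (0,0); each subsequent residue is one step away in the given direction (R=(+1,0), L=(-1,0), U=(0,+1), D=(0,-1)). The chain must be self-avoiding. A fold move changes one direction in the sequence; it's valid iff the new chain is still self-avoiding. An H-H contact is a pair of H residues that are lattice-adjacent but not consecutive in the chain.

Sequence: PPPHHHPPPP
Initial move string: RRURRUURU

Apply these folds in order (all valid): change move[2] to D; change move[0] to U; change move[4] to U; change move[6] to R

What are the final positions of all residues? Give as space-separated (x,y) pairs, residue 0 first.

Initial moves: RRURRUURU
Fold: move[2]->D => RRDRRUURU (positions: [(0, 0), (1, 0), (2, 0), (2, -1), (3, -1), (4, -1), (4, 0), (4, 1), (5, 1), (5, 2)])
Fold: move[0]->U => URDRRUURU (positions: [(0, 0), (0, 1), (1, 1), (1, 0), (2, 0), (3, 0), (3, 1), (3, 2), (4, 2), (4, 3)])
Fold: move[4]->U => URDRUUURU (positions: [(0, 0), (0, 1), (1, 1), (1, 0), (2, 0), (2, 1), (2, 2), (2, 3), (3, 3), (3, 4)])
Fold: move[6]->R => URDRUURRU (positions: [(0, 0), (0, 1), (1, 1), (1, 0), (2, 0), (2, 1), (2, 2), (3, 2), (4, 2), (4, 3)])

Answer: (0,0) (0,1) (1,1) (1,0) (2,0) (2,1) (2,2) (3,2) (4,2) (4,3)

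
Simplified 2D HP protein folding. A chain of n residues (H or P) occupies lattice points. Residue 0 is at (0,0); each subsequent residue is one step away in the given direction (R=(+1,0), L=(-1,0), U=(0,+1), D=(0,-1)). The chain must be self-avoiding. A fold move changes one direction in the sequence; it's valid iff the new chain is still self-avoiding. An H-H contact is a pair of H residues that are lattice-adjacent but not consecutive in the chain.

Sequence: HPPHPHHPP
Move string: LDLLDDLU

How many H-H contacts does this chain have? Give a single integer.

Answer: 0

Derivation:
Positions: [(0, 0), (-1, 0), (-1, -1), (-2, -1), (-3, -1), (-3, -2), (-3, -3), (-4, -3), (-4, -2)]
No H-H contacts found.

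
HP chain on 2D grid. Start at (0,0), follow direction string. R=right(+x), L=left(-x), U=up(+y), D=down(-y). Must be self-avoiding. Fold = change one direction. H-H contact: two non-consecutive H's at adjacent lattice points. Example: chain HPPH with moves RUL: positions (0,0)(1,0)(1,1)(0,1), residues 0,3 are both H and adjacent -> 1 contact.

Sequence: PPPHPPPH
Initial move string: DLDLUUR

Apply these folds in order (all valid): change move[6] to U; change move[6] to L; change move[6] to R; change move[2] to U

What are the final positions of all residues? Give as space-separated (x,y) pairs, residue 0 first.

Answer: (0,0) (0,-1) (-1,-1) (-1,0) (-2,0) (-2,1) (-2,2) (-1,2)

Derivation:
Initial moves: DLDLUUR
Fold: move[6]->U => DLDLUUU (positions: [(0, 0), (0, -1), (-1, -1), (-1, -2), (-2, -2), (-2, -1), (-2, 0), (-2, 1)])
Fold: move[6]->L => DLDLUUL (positions: [(0, 0), (0, -1), (-1, -1), (-1, -2), (-2, -2), (-2, -1), (-2, 0), (-3, 0)])
Fold: move[6]->R => DLDLUUR (positions: [(0, 0), (0, -1), (-1, -1), (-1, -2), (-2, -2), (-2, -1), (-2, 0), (-1, 0)])
Fold: move[2]->U => DLULUUR (positions: [(0, 0), (0, -1), (-1, -1), (-1, 0), (-2, 0), (-2, 1), (-2, 2), (-1, 2)])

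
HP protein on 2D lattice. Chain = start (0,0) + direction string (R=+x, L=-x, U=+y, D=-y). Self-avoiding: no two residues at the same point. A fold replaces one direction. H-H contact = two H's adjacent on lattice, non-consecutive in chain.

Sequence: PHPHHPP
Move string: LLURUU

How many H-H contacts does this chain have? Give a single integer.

Answer: 1

Derivation:
Positions: [(0, 0), (-1, 0), (-2, 0), (-2, 1), (-1, 1), (-1, 2), (-1, 3)]
H-H contact: residue 1 @(-1,0) - residue 4 @(-1, 1)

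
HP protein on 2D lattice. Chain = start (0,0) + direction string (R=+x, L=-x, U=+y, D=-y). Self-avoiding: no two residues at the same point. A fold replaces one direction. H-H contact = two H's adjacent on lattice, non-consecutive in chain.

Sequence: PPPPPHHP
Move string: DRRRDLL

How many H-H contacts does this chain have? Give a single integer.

Positions: [(0, 0), (0, -1), (1, -1), (2, -1), (3, -1), (3, -2), (2, -2), (1, -2)]
No H-H contacts found.

Answer: 0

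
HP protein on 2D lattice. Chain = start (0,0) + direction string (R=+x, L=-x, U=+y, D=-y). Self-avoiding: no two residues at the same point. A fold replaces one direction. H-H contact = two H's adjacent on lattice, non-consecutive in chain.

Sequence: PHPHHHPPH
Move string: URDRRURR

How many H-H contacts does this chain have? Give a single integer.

Answer: 0

Derivation:
Positions: [(0, 0), (0, 1), (1, 1), (1, 0), (2, 0), (3, 0), (3, 1), (4, 1), (5, 1)]
No H-H contacts found.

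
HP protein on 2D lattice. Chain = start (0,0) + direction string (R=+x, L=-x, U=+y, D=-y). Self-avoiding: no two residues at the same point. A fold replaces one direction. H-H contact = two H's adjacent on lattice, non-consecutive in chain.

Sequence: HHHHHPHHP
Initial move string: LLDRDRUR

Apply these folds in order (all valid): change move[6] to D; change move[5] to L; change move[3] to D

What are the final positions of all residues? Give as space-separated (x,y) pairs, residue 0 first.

Answer: (0,0) (-1,0) (-2,0) (-2,-1) (-2,-2) (-2,-3) (-3,-3) (-3,-4) (-2,-4)

Derivation:
Initial moves: LLDRDRUR
Fold: move[6]->D => LLDRDRDR (positions: [(0, 0), (-1, 0), (-2, 0), (-2, -1), (-1, -1), (-1, -2), (0, -2), (0, -3), (1, -3)])
Fold: move[5]->L => LLDRDLDR (positions: [(0, 0), (-1, 0), (-2, 0), (-2, -1), (-1, -1), (-1, -2), (-2, -2), (-2, -3), (-1, -3)])
Fold: move[3]->D => LLDDDLDR (positions: [(0, 0), (-1, 0), (-2, 0), (-2, -1), (-2, -2), (-2, -3), (-3, -3), (-3, -4), (-2, -4)])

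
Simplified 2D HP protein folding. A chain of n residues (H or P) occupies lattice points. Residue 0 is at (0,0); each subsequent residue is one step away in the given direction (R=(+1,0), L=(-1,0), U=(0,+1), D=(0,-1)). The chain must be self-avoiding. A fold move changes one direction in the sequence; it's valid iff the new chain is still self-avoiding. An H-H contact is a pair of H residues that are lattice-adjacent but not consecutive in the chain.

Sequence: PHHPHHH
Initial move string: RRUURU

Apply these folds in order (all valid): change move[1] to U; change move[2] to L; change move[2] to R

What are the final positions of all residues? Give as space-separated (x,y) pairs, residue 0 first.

Answer: (0,0) (1,0) (1,1) (2,1) (2,2) (3,2) (3,3)

Derivation:
Initial moves: RRUURU
Fold: move[1]->U => RUUURU (positions: [(0, 0), (1, 0), (1, 1), (1, 2), (1, 3), (2, 3), (2, 4)])
Fold: move[2]->L => RULURU (positions: [(0, 0), (1, 0), (1, 1), (0, 1), (0, 2), (1, 2), (1, 3)])
Fold: move[2]->R => RURURU (positions: [(0, 0), (1, 0), (1, 1), (2, 1), (2, 2), (3, 2), (3, 3)])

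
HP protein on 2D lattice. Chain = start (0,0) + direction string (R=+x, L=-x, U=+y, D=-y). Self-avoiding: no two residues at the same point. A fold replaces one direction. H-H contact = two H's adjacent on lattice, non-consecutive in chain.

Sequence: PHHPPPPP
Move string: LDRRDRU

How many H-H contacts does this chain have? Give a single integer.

Answer: 0

Derivation:
Positions: [(0, 0), (-1, 0), (-1, -1), (0, -1), (1, -1), (1, -2), (2, -2), (2, -1)]
No H-H contacts found.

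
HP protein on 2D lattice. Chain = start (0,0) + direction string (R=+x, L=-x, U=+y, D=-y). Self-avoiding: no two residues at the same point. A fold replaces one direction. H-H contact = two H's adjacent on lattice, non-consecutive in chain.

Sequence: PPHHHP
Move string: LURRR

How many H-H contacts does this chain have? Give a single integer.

Answer: 0

Derivation:
Positions: [(0, 0), (-1, 0), (-1, 1), (0, 1), (1, 1), (2, 1)]
No H-H contacts found.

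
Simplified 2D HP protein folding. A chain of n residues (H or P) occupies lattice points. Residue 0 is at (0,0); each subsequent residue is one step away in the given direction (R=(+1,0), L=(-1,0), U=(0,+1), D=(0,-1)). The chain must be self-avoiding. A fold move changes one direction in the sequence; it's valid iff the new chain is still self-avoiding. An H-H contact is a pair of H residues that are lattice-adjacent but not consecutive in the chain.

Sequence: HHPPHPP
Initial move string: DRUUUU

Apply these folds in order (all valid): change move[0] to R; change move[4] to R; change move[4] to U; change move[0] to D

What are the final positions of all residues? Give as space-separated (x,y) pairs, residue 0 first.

Initial moves: DRUUUU
Fold: move[0]->R => RRUUUU (positions: [(0, 0), (1, 0), (2, 0), (2, 1), (2, 2), (2, 3), (2, 4)])
Fold: move[4]->R => RRUURU (positions: [(0, 0), (1, 0), (2, 0), (2, 1), (2, 2), (3, 2), (3, 3)])
Fold: move[4]->U => RRUUUU (positions: [(0, 0), (1, 0), (2, 0), (2, 1), (2, 2), (2, 3), (2, 4)])
Fold: move[0]->D => DRUUUU (positions: [(0, 0), (0, -1), (1, -1), (1, 0), (1, 1), (1, 2), (1, 3)])

Answer: (0,0) (0,-1) (1,-1) (1,0) (1,1) (1,2) (1,3)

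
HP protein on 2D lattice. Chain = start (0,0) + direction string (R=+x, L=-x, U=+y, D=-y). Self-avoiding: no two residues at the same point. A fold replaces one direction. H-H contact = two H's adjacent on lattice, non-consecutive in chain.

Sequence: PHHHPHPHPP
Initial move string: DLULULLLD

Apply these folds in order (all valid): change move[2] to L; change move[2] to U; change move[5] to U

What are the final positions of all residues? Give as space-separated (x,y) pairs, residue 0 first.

Initial moves: DLULULLLD
Fold: move[2]->L => DLLLULLLD (positions: [(0, 0), (0, -1), (-1, -1), (-2, -1), (-3, -1), (-3, 0), (-4, 0), (-5, 0), (-6, 0), (-6, -1)])
Fold: move[2]->U => DLULULLLD (positions: [(0, 0), (0, -1), (-1, -1), (-1, 0), (-2, 0), (-2, 1), (-3, 1), (-4, 1), (-5, 1), (-5, 0)])
Fold: move[5]->U => DLULUULLD (positions: [(0, 0), (0, -1), (-1, -1), (-1, 0), (-2, 0), (-2, 1), (-2, 2), (-3, 2), (-4, 2), (-4, 1)])

Answer: (0,0) (0,-1) (-1,-1) (-1,0) (-2,0) (-2,1) (-2,2) (-3,2) (-4,2) (-4,1)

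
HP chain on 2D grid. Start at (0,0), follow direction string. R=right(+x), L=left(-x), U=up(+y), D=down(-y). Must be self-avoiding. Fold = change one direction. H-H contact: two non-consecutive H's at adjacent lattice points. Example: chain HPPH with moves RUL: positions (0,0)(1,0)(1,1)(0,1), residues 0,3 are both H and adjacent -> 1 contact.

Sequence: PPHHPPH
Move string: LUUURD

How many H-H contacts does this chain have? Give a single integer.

Positions: [(0, 0), (-1, 0), (-1, 1), (-1, 2), (-1, 3), (0, 3), (0, 2)]
H-H contact: residue 3 @(-1,2) - residue 6 @(0, 2)

Answer: 1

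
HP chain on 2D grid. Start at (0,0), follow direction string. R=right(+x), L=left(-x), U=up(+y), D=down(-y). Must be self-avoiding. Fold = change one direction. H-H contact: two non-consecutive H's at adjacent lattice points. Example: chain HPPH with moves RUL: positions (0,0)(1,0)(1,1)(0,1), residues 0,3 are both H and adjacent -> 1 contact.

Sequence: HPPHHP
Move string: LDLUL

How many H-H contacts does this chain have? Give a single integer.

Positions: [(0, 0), (-1, 0), (-1, -1), (-2, -1), (-2, 0), (-3, 0)]
No H-H contacts found.

Answer: 0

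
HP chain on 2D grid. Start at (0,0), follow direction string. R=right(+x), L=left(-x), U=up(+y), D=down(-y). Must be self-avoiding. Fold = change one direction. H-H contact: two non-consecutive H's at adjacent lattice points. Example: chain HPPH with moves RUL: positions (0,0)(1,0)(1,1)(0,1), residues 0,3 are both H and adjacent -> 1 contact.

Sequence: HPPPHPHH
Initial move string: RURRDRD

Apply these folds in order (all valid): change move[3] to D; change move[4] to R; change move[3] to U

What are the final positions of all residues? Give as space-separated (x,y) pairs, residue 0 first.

Initial moves: RURRDRD
Fold: move[3]->D => RURDDRD (positions: [(0, 0), (1, 0), (1, 1), (2, 1), (2, 0), (2, -1), (3, -1), (3, -2)])
Fold: move[4]->R => RURDRRD (positions: [(0, 0), (1, 0), (1, 1), (2, 1), (2, 0), (3, 0), (4, 0), (4, -1)])
Fold: move[3]->U => RURURRD (positions: [(0, 0), (1, 0), (1, 1), (2, 1), (2, 2), (3, 2), (4, 2), (4, 1)])

Answer: (0,0) (1,0) (1,1) (2,1) (2,2) (3,2) (4,2) (4,1)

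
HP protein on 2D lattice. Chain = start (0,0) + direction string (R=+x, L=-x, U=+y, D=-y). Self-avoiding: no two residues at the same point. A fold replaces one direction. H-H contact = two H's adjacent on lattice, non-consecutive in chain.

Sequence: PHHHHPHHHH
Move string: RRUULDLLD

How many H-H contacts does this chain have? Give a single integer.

Positions: [(0, 0), (1, 0), (2, 0), (2, 1), (2, 2), (1, 2), (1, 1), (0, 1), (-1, 1), (-1, 0)]
H-H contact: residue 1 @(1,0) - residue 6 @(1, 1)
H-H contact: residue 3 @(2,1) - residue 6 @(1, 1)

Answer: 2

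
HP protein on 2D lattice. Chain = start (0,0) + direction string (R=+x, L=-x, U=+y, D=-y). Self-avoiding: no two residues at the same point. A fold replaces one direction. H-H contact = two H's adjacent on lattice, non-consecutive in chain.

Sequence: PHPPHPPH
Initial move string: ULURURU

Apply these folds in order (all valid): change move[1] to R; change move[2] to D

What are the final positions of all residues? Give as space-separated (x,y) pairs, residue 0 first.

Initial moves: ULURURU
Fold: move[1]->R => URURURU (positions: [(0, 0), (0, 1), (1, 1), (1, 2), (2, 2), (2, 3), (3, 3), (3, 4)])
Fold: move[2]->D => URDRURU (positions: [(0, 0), (0, 1), (1, 1), (1, 0), (2, 0), (2, 1), (3, 1), (3, 2)])

Answer: (0,0) (0,1) (1,1) (1,0) (2,0) (2,1) (3,1) (3,2)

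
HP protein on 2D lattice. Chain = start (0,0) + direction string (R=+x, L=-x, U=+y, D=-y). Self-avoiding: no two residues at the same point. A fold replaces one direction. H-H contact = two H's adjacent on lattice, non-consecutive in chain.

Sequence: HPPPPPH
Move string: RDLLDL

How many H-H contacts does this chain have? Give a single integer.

Positions: [(0, 0), (1, 0), (1, -1), (0, -1), (-1, -1), (-1, -2), (-2, -2)]
No H-H contacts found.

Answer: 0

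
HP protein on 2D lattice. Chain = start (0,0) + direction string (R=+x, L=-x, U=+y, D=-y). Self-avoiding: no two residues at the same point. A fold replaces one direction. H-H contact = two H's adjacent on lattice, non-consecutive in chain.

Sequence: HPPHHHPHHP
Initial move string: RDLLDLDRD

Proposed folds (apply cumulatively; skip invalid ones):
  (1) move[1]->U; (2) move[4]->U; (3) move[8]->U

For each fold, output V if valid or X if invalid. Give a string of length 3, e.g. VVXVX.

Answer: VXX

Derivation:
Initial: RDLLDLDRD -> [(0, 0), (1, 0), (1, -1), (0, -1), (-1, -1), (-1, -2), (-2, -2), (-2, -3), (-1, -3), (-1, -4)]
Fold 1: move[1]->U => RULLDLDRD VALID
Fold 2: move[4]->U => RULLULDRD INVALID (collision), skipped
Fold 3: move[8]->U => RULLDLDRU INVALID (collision), skipped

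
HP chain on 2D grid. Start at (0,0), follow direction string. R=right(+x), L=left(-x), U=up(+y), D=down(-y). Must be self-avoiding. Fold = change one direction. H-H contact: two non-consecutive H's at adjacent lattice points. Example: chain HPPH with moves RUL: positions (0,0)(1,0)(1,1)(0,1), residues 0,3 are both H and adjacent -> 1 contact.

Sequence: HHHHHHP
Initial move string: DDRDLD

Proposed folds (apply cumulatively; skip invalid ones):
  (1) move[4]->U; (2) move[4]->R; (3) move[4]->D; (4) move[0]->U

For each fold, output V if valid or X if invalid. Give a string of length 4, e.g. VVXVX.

Answer: XVVX

Derivation:
Initial: DDRDLD -> [(0, 0), (0, -1), (0, -2), (1, -2), (1, -3), (0, -3), (0, -4)]
Fold 1: move[4]->U => DDRDUD INVALID (collision), skipped
Fold 2: move[4]->R => DDRDRD VALID
Fold 3: move[4]->D => DDRDDD VALID
Fold 4: move[0]->U => UDRDDD INVALID (collision), skipped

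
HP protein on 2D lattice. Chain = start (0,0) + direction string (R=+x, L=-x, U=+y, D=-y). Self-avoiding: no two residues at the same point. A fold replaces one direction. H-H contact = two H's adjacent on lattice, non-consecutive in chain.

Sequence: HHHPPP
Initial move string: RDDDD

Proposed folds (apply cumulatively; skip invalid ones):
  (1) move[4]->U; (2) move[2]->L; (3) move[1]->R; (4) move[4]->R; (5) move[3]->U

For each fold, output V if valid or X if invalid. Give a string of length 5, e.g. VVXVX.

Initial: RDDDD -> [(0, 0), (1, 0), (1, -1), (1, -2), (1, -3), (1, -4)]
Fold 1: move[4]->U => RDDDU INVALID (collision), skipped
Fold 2: move[2]->L => RDLDD VALID
Fold 3: move[1]->R => RRLDD INVALID (collision), skipped
Fold 4: move[4]->R => RDLDR VALID
Fold 5: move[3]->U => RDLUR INVALID (collision), skipped

Answer: XVXVX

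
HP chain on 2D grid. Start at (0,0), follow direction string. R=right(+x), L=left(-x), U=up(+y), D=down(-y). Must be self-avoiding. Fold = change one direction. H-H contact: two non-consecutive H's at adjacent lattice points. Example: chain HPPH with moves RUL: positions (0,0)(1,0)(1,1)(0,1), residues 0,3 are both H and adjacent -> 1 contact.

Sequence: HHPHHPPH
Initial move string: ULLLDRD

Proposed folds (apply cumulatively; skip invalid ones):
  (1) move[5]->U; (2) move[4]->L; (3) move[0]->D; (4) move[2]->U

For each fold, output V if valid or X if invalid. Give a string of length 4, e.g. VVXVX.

Initial: ULLLDRD -> [(0, 0), (0, 1), (-1, 1), (-2, 1), (-3, 1), (-3, 0), (-2, 0), (-2, -1)]
Fold 1: move[5]->U => ULLLDUD INVALID (collision), skipped
Fold 2: move[4]->L => ULLLLRD INVALID (collision), skipped
Fold 3: move[0]->D => DLLLDRD VALID
Fold 4: move[2]->U => DLULDRD INVALID (collision), skipped

Answer: XXVX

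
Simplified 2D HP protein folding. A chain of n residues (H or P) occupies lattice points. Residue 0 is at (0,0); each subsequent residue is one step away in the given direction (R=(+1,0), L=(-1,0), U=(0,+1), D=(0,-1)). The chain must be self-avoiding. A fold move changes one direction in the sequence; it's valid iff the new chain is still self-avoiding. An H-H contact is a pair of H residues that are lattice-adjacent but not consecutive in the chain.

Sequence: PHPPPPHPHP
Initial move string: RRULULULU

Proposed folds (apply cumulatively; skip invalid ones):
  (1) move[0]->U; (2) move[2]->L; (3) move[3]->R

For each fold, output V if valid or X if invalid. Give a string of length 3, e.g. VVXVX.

Initial: RRULULULU -> [(0, 0), (1, 0), (2, 0), (2, 1), (1, 1), (1, 2), (0, 2), (0, 3), (-1, 3), (-1, 4)]
Fold 1: move[0]->U => URULULULU VALID
Fold 2: move[2]->L => URLLULULU INVALID (collision), skipped
Fold 3: move[3]->R => URURULULU VALID

Answer: VXV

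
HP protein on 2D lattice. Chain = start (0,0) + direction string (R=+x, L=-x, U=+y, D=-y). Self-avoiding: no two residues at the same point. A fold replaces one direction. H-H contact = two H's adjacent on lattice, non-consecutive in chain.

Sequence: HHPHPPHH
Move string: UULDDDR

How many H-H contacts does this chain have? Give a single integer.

Positions: [(0, 0), (0, 1), (0, 2), (-1, 2), (-1, 1), (-1, 0), (-1, -1), (0, -1)]
H-H contact: residue 0 @(0,0) - residue 7 @(0, -1)

Answer: 1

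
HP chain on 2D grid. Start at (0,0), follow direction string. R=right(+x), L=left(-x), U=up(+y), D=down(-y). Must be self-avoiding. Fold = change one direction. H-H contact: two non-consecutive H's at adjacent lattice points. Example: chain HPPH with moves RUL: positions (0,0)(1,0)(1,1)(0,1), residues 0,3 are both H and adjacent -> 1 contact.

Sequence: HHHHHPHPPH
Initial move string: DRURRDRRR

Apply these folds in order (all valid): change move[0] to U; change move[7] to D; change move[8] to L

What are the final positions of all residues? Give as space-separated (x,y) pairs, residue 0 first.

Initial moves: DRURRDRRR
Fold: move[0]->U => URURRDRRR (positions: [(0, 0), (0, 1), (1, 1), (1, 2), (2, 2), (3, 2), (3, 1), (4, 1), (5, 1), (6, 1)])
Fold: move[7]->D => URURRDRDR (positions: [(0, 0), (0, 1), (1, 1), (1, 2), (2, 2), (3, 2), (3, 1), (4, 1), (4, 0), (5, 0)])
Fold: move[8]->L => URURRDRDL (positions: [(0, 0), (0, 1), (1, 1), (1, 2), (2, 2), (3, 2), (3, 1), (4, 1), (4, 0), (3, 0)])

Answer: (0,0) (0,1) (1,1) (1,2) (2,2) (3,2) (3,1) (4,1) (4,0) (3,0)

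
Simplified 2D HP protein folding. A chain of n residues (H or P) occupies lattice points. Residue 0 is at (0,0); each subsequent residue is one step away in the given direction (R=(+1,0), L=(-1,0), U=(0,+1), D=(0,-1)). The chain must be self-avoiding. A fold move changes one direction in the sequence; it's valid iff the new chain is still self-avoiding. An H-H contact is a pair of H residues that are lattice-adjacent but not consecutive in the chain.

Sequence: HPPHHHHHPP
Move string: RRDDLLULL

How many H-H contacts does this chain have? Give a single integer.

Positions: [(0, 0), (1, 0), (2, 0), (2, -1), (2, -2), (1, -2), (0, -2), (0, -1), (-1, -1), (-2, -1)]
H-H contact: residue 0 @(0,0) - residue 7 @(0, -1)

Answer: 1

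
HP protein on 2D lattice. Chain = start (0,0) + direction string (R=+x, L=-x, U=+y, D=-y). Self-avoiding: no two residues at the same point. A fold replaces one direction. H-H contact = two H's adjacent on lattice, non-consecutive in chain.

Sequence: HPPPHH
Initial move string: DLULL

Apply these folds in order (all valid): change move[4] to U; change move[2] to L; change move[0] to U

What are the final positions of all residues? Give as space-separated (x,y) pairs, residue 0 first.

Answer: (0,0) (0,1) (-1,1) (-2,1) (-3,1) (-3,2)

Derivation:
Initial moves: DLULL
Fold: move[4]->U => DLULU (positions: [(0, 0), (0, -1), (-1, -1), (-1, 0), (-2, 0), (-2, 1)])
Fold: move[2]->L => DLLLU (positions: [(0, 0), (0, -1), (-1, -1), (-2, -1), (-3, -1), (-3, 0)])
Fold: move[0]->U => ULLLU (positions: [(0, 0), (0, 1), (-1, 1), (-2, 1), (-3, 1), (-3, 2)])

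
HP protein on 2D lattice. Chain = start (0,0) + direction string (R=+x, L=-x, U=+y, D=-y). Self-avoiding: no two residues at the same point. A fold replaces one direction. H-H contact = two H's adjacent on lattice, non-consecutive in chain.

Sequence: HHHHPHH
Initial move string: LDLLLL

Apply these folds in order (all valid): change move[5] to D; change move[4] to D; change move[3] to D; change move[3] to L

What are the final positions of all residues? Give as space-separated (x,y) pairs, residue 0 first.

Answer: (0,0) (-1,0) (-1,-1) (-2,-1) (-3,-1) (-3,-2) (-3,-3)

Derivation:
Initial moves: LDLLLL
Fold: move[5]->D => LDLLLD (positions: [(0, 0), (-1, 0), (-1, -1), (-2, -1), (-3, -1), (-4, -1), (-4, -2)])
Fold: move[4]->D => LDLLDD (positions: [(0, 0), (-1, 0), (-1, -1), (-2, -1), (-3, -1), (-3, -2), (-3, -3)])
Fold: move[3]->D => LDLDDD (positions: [(0, 0), (-1, 0), (-1, -1), (-2, -1), (-2, -2), (-2, -3), (-2, -4)])
Fold: move[3]->L => LDLLDD (positions: [(0, 0), (-1, 0), (-1, -1), (-2, -1), (-3, -1), (-3, -2), (-3, -3)])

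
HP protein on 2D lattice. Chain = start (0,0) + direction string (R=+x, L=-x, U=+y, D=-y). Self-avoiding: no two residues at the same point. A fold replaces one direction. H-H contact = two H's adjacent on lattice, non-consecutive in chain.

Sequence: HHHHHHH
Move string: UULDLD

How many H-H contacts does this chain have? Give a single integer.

Positions: [(0, 0), (0, 1), (0, 2), (-1, 2), (-1, 1), (-2, 1), (-2, 0)]
H-H contact: residue 1 @(0,1) - residue 4 @(-1, 1)

Answer: 1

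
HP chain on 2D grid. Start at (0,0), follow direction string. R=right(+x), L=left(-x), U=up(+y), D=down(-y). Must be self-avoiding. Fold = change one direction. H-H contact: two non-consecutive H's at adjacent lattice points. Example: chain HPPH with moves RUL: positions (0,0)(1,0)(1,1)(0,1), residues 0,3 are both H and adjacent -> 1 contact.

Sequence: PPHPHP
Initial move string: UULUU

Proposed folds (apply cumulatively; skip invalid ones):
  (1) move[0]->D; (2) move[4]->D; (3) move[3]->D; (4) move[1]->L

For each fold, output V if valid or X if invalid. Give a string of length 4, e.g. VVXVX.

Answer: XXXV

Derivation:
Initial: UULUU -> [(0, 0), (0, 1), (0, 2), (-1, 2), (-1, 3), (-1, 4)]
Fold 1: move[0]->D => DULUU INVALID (collision), skipped
Fold 2: move[4]->D => UULUD INVALID (collision), skipped
Fold 3: move[3]->D => UULDU INVALID (collision), skipped
Fold 4: move[1]->L => ULLUU VALID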